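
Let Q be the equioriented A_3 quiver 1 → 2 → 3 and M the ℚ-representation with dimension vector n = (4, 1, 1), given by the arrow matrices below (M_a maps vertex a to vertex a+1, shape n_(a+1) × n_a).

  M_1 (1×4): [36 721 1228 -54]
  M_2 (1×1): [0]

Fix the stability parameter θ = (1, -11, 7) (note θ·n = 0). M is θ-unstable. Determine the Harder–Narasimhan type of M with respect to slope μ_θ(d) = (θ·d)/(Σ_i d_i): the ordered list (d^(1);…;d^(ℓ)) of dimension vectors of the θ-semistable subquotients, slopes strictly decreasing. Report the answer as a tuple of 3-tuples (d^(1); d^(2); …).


Barcode: M ≅ I[1,1]^3, I[1,2], I[3,3]. HN layers by μ_θ (3 steps, strictly decreasing):
  μ^(1)=7; μ^(2)=1; μ^(3)=-5

((0, 0, 1); (3, 0, 0); (1, 1, 0))


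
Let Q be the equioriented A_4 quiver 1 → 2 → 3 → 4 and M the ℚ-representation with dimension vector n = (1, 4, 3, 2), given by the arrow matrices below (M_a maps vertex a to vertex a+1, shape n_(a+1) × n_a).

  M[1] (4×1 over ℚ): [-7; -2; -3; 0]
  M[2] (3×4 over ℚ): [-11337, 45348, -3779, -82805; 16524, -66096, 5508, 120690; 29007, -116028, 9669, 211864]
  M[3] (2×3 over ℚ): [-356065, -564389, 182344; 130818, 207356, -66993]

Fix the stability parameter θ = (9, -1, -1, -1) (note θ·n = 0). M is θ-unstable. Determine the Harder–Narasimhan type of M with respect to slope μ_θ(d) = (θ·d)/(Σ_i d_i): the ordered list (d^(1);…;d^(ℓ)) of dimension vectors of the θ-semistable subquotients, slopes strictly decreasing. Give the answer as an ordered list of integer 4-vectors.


Barcode: M ≅ I[1,2], I[2,2], I[2,4]^2, I[3,3]. HN layers by μ_θ (2 steps, strictly decreasing):
  μ^(1)=4; μ^(2)=-1

((1, 1, 0, 0); (0, 3, 3, 2))


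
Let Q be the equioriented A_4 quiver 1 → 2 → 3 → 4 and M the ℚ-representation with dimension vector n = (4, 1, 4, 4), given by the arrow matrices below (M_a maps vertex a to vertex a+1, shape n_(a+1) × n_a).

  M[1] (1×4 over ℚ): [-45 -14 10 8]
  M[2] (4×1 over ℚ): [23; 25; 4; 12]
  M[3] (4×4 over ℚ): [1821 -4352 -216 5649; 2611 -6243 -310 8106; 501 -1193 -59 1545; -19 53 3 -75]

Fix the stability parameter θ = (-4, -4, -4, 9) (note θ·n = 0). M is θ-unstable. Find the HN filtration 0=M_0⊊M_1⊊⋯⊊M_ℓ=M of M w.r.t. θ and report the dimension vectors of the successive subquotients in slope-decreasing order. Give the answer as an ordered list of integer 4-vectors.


Barcode: M ≅ I[1,1]^3, I[1,4], I[3,3], I[3,4]^2, I[4,4]. HN layers by μ_θ (2 steps, strictly decreasing):
  μ^(1)=9; μ^(2)=-4

((0, 0, 0, 4); (4, 1, 4, 0))


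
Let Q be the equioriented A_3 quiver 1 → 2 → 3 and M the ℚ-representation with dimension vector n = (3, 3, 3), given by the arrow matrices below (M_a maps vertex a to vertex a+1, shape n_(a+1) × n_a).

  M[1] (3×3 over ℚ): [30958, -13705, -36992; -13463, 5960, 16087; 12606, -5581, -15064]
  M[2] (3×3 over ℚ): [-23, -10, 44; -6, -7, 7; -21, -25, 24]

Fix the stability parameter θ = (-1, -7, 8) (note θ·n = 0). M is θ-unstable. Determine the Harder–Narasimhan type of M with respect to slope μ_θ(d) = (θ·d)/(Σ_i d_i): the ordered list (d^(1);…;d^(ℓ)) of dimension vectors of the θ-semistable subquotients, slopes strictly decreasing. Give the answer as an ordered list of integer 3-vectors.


Interval decomposition of M: I[1,1], I[1,3]^2, I[2,3].
HN type (ℓ=4): μ^(1)=8; μ^(2)=-1; μ^(3)=-4; μ^(4)=-7

((0, 0, 3); (1, 0, 0); (2, 2, 0); (0, 1, 0))


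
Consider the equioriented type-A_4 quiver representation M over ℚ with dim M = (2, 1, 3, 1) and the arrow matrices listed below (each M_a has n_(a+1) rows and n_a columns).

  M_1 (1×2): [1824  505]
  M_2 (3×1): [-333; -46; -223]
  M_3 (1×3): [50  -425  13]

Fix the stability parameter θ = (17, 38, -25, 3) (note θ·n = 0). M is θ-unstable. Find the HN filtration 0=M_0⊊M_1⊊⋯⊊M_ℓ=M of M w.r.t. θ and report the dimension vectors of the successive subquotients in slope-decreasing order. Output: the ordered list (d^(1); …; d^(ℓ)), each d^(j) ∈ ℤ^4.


Barcode: M ≅ I[1,1], I[1,4], I[3,3]^2. HN layers by μ_θ (3 steps, strictly decreasing):
  μ^(1)=17; μ^(2)=33/4; μ^(3)=-25

((1, 0, 0, 0); (1, 1, 1, 1); (0, 0, 2, 0))


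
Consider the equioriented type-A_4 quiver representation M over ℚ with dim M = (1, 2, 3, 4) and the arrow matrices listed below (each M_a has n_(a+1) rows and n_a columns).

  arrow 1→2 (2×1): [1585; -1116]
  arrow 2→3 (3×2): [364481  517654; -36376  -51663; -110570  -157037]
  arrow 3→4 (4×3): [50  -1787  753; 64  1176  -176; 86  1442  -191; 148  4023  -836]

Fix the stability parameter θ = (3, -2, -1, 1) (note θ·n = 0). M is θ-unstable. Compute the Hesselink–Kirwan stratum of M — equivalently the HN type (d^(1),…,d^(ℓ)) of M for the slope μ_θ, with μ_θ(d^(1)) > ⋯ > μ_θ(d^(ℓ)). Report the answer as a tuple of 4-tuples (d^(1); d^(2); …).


Via rank(M_{q-1}∘⋯∘M_p): M ≅ I[1,3], I[2,4], I[3,4], I[4,4]^2.
μ_θ-semistable layers: μ^(1)=1; μ^(2)=0; μ^(3)=-1; μ^(4)=-2

((0, 0, 0, 4); (1, 1, 1, 0); (0, 0, 2, 0); (0, 1, 0, 0))


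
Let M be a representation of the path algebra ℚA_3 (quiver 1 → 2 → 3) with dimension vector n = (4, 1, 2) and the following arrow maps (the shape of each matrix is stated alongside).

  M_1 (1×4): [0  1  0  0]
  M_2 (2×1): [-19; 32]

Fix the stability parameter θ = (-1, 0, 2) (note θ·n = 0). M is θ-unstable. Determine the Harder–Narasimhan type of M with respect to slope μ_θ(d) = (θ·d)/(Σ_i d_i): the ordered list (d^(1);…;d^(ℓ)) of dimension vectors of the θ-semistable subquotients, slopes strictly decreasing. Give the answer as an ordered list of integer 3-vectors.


Via rank(M_{q-1}∘⋯∘M_p): M ≅ I[1,1]^3, I[1,3], I[3,3].
μ_θ-semistable layers: μ^(1)=2; μ^(2)=0; μ^(3)=-1

((0, 0, 2); (0, 1, 0); (4, 0, 0))


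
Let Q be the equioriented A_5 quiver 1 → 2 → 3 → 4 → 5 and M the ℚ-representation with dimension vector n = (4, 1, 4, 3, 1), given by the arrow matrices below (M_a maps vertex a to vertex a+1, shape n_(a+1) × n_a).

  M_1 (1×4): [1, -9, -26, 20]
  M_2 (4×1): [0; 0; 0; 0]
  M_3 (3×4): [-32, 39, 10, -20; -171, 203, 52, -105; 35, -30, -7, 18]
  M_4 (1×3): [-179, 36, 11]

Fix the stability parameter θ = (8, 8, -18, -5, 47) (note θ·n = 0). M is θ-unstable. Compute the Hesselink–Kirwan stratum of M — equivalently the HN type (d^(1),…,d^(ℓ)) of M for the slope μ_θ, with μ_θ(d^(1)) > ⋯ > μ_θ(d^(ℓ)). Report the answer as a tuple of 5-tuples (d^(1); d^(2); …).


Via rank(M_{q-1}∘⋯∘M_p): M ≅ I[1,1]^3, I[1,2], I[3,3], I[3,4]^2, I[3,5].
μ_θ-semistable layers: μ^(1)=47; μ^(2)=8; μ^(3)=-5; μ^(4)=-18

((0, 0, 0, 0, 1); (4, 1, 0, 0, 0); (0, 0, 0, 3, 0); (0, 0, 4, 0, 0))


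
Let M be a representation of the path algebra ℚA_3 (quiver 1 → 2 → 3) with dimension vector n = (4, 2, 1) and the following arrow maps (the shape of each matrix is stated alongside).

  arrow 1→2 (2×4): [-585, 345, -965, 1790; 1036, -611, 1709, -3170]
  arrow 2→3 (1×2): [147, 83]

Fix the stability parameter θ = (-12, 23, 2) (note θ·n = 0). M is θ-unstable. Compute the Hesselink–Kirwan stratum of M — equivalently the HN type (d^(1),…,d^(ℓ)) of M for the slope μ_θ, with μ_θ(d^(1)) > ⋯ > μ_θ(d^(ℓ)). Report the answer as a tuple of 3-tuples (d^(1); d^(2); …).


Interval decomposition of M: I[1,1]^2, I[1,2], I[1,3].
HN type (ℓ=3): μ^(1)=23; μ^(2)=25/2; μ^(3)=-12

((0, 1, 0); (0, 1, 1); (4, 0, 0))


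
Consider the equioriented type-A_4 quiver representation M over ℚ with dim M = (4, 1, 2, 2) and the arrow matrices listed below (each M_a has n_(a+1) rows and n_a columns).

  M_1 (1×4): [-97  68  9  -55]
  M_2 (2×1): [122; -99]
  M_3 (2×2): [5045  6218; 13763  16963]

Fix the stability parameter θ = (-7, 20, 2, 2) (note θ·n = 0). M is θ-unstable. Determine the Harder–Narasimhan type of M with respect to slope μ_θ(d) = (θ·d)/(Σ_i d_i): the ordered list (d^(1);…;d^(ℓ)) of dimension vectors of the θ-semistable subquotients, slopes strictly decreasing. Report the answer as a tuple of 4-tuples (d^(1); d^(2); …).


Barcode: M ≅ I[1,1]^3, I[1,4], I[3,4]. HN layers by μ_θ (3 steps, strictly decreasing):
  μ^(1)=8; μ^(2)=2; μ^(3)=-7

((0, 1, 1, 1); (0, 0, 1, 1); (4, 0, 0, 0))


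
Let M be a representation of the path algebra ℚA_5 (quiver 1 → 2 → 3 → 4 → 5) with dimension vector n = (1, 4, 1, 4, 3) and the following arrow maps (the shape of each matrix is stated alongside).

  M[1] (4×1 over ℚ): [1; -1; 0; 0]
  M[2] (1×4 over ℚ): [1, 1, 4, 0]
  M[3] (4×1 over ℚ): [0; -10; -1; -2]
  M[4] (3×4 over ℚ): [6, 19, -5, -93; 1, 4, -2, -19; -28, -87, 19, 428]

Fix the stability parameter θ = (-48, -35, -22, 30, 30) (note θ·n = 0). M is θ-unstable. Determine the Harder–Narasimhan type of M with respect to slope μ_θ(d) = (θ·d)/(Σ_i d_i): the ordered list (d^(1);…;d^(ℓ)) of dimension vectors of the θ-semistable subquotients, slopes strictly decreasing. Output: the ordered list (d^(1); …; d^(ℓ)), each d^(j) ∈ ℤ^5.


Via rank(M_{q-1}∘⋯∘M_p): M ≅ I[1,2], I[2,2]^2, I[2,5], I[4,4], I[4,5]^2.
μ_θ-semistable layers: μ^(1)=30; μ^(2)=-22; μ^(3)=-35; μ^(4)=-48

((0, 0, 0, 4, 3); (0, 0, 1, 0, 0); (0, 4, 0, 0, 0); (1, 0, 0, 0, 0))


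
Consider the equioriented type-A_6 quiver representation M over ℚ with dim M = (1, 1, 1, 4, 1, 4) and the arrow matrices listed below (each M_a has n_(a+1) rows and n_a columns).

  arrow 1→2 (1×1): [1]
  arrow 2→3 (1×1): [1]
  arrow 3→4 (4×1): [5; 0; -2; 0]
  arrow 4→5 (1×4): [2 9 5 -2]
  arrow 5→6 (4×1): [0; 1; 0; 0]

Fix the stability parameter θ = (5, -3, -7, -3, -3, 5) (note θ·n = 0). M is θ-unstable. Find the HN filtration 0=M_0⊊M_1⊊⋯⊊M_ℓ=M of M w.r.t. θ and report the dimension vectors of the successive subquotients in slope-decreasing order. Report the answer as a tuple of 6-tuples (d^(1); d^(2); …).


Interval decomposition of M: I[1,4], I[4,4]^2, I[4,6], I[6,6]^3.
HN type (ℓ=3): μ^(1)=5; μ^(2)=-2; μ^(3)=-3

((0, 0, 0, 0, 0, 4); (1, 1, 1, 1, 0, 0); (0, 0, 0, 3, 1, 0))


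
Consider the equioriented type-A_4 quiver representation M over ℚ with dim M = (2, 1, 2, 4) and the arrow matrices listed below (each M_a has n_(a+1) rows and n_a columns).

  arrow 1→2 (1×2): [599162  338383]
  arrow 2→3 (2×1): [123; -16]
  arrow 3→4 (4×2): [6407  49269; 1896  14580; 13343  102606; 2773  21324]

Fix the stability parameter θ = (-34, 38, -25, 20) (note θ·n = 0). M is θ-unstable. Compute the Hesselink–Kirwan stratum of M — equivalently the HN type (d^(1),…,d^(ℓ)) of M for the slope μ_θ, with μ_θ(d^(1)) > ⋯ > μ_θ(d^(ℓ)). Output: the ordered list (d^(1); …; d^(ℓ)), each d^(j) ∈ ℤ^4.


Interval decomposition of M: I[1,1], I[1,4], I[3,4], I[4,4]^2.
HN type (ℓ=4): μ^(1)=20; μ^(2)=13/2; μ^(3)=-25; μ^(4)=-34

((0, 0, 0, 4); (0, 1, 1, 0); (0, 0, 1, 0); (2, 0, 0, 0))


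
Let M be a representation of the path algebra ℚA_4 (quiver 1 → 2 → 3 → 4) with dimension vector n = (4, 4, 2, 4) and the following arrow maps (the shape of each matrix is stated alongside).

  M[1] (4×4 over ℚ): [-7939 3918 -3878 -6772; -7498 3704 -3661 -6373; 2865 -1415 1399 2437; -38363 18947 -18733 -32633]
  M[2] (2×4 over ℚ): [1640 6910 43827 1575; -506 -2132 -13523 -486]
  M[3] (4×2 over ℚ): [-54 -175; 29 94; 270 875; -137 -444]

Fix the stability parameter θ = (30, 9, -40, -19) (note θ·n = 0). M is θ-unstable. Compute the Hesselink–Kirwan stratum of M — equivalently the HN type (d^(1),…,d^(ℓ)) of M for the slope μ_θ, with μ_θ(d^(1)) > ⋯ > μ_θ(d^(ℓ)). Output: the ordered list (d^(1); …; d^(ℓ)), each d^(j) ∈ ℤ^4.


Barcode: M ≅ I[1,2]^2, I[1,4]^2, I[4,4]^2. HN layers by μ_θ (3 steps, strictly decreasing):
  μ^(1)=39/2; μ^(2)=-5; μ^(3)=-19

((2, 2, 0, 0); (2, 2, 2, 2); (0, 0, 0, 2))


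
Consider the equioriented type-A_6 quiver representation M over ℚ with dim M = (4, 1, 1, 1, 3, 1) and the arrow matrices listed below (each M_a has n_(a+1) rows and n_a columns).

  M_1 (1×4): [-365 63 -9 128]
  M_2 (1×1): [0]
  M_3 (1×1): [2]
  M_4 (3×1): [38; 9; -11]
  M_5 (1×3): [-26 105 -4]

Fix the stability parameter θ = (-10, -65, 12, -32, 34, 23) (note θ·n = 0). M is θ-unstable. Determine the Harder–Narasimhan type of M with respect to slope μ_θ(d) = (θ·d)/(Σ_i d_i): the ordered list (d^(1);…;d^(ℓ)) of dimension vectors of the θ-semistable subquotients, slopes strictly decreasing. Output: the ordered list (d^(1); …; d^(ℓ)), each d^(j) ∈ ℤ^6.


Barcode: M ≅ I[1,1]^3, I[1,2], I[3,6], I[5,5]^2. HN layers by μ_θ (4 steps, strictly decreasing):
  μ^(1)=34; μ^(2)=57/2; μ^(3)=-10; μ^(4)=-75/2

((0, 0, 0, 0, 2, 0); (0, 0, 0, 0, 1, 1); (3, 0, 1, 1, 0, 0); (1, 1, 0, 0, 0, 0))


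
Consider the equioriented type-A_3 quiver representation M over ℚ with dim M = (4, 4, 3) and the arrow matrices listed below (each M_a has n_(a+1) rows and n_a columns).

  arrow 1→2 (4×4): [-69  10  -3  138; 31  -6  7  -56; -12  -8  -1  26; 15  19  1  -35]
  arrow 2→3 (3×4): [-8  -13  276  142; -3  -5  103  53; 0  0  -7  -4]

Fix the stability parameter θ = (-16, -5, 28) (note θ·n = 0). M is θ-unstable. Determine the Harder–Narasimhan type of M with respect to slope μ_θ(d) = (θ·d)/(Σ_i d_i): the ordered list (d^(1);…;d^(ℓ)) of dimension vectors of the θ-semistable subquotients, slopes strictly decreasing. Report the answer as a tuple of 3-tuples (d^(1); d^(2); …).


Barcode: M ≅ I[1,2], I[1,3]^3. HN layers by μ_θ (3 steps, strictly decreasing):
  μ^(1)=28; μ^(2)=-5; μ^(3)=-16

((0, 0, 3); (0, 4, 0); (4, 0, 0))


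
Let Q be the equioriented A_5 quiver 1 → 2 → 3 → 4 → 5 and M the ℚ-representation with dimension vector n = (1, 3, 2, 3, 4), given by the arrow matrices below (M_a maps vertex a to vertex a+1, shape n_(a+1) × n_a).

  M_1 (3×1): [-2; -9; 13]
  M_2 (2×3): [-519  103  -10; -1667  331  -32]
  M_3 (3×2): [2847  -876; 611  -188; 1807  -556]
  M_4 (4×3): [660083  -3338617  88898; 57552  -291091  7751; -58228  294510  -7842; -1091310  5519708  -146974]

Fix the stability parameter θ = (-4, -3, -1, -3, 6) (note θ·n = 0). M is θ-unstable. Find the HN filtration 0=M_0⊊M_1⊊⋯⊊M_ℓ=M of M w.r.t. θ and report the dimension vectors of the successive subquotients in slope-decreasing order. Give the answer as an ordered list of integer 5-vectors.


Interval decomposition of M: I[1,4], I[2,2], I[2,3], I[4,5]^2, I[5,5]^2.
HN type (ℓ=5): μ^(1)=6; μ^(2)=-1; μ^(3)=-2; μ^(4)=-3; μ^(5)=-4

((0, 0, 0, 0, 4); (0, 0, 1, 0, 0); (0, 0, 1, 1, 0); (0, 3, 0, 2, 0); (1, 0, 0, 0, 0))


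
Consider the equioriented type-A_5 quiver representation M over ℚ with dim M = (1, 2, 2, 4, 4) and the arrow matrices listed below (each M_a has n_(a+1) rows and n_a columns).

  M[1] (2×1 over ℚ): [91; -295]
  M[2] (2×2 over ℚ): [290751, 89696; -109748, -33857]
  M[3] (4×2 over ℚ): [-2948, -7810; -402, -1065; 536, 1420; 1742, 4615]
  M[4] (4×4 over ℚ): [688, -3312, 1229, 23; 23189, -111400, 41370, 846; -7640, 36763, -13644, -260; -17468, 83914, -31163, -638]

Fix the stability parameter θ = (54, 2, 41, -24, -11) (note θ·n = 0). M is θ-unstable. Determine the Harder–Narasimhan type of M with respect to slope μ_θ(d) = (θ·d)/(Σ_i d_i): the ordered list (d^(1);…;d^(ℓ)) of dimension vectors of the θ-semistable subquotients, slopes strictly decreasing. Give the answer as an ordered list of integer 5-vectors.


Interval decomposition of M: I[1,5], I[2,3], I[4,5]^3.
HN type (ℓ=5): μ^(1)=41; μ^(2)=62/5; μ^(3)=2; μ^(4)=-11; μ^(5)=-24

((0, 0, 1, 0, 0); (1, 1, 1, 1, 1); (0, 1, 0, 0, 0); (0, 0, 0, 0, 3); (0, 0, 0, 3, 0))


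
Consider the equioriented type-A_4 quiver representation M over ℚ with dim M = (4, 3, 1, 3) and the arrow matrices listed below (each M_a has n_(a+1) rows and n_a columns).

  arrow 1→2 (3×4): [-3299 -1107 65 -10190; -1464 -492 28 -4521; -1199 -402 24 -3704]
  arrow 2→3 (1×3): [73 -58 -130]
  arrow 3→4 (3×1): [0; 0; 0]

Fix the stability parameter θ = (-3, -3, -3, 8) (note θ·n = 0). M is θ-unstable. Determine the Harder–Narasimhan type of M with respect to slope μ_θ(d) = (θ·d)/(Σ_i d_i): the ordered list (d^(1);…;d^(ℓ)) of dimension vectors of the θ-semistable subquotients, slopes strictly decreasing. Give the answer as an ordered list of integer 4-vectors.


Interval decomposition of M: I[1,1], I[1,2]^2, I[1,3], I[4,4]^3.
HN type (ℓ=2): μ^(1)=8; μ^(2)=-3

((0, 0, 0, 3); (4, 3, 1, 0))


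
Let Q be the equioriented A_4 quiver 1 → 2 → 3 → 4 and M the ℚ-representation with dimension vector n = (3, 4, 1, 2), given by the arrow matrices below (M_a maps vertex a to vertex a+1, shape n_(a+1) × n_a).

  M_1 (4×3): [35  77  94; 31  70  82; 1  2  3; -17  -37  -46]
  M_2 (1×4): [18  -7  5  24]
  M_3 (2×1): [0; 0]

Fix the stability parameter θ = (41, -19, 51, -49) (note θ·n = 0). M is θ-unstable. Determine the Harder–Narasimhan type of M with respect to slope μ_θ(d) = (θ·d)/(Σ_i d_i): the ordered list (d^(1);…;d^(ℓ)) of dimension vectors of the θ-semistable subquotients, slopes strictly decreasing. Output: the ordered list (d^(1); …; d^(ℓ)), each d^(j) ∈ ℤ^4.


Barcode: M ≅ I[1,2]^2, I[1,3], I[2,2], I[4,4]^2. HN layers by μ_θ (4 steps, strictly decreasing):
  μ^(1)=51; μ^(2)=11; μ^(3)=-19; μ^(4)=-49

((0, 0, 1, 0); (3, 3, 0, 0); (0, 1, 0, 0); (0, 0, 0, 2))


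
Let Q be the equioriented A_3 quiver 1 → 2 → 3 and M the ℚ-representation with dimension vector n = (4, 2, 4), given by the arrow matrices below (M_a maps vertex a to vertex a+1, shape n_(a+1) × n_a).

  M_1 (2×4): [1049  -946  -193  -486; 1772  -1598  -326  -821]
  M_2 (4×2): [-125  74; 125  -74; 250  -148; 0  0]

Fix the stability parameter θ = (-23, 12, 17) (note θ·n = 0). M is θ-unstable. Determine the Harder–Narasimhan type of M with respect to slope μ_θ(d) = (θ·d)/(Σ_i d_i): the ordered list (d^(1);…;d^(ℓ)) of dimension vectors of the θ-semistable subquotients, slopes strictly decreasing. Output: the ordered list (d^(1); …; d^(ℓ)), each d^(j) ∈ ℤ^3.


Interval decomposition of M: I[1,1]^2, I[1,2], I[1,3], I[3,3]^3.
HN type (ℓ=3): μ^(1)=17; μ^(2)=12; μ^(3)=-23

((0, 0, 4); (0, 2, 0); (4, 0, 0))


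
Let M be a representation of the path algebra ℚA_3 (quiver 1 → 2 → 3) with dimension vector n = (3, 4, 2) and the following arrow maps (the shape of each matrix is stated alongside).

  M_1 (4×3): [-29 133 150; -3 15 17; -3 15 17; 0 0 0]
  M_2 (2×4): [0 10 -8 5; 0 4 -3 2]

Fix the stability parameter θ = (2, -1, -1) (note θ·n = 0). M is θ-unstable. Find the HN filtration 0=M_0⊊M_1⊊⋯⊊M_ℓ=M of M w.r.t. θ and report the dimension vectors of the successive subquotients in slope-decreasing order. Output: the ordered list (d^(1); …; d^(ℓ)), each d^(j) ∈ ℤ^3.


Barcode: M ≅ I[1,1], I[1,2], I[1,3], I[2,2], I[2,3]. HN layers by μ_θ (4 steps, strictly decreasing):
  μ^(1)=2; μ^(2)=1/2; μ^(3)=0; μ^(4)=-1

((1, 0, 0); (1, 1, 0); (1, 1, 1); (0, 2, 1))


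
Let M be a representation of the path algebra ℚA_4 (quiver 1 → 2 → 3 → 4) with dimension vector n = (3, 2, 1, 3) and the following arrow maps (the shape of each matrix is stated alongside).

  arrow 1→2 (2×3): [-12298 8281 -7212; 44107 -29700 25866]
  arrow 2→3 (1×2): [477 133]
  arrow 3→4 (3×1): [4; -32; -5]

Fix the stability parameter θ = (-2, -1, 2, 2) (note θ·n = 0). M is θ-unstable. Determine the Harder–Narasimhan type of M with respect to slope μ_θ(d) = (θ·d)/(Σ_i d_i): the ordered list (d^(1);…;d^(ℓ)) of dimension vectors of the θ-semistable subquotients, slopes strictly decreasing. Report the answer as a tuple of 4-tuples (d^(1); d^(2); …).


Via rank(M_{q-1}∘⋯∘M_p): M ≅ I[1,1], I[1,2], I[1,4], I[4,4]^2.
μ_θ-semistable layers: μ^(1)=2; μ^(2)=-1; μ^(3)=-2

((0, 0, 1, 3); (0, 2, 0, 0); (3, 0, 0, 0))


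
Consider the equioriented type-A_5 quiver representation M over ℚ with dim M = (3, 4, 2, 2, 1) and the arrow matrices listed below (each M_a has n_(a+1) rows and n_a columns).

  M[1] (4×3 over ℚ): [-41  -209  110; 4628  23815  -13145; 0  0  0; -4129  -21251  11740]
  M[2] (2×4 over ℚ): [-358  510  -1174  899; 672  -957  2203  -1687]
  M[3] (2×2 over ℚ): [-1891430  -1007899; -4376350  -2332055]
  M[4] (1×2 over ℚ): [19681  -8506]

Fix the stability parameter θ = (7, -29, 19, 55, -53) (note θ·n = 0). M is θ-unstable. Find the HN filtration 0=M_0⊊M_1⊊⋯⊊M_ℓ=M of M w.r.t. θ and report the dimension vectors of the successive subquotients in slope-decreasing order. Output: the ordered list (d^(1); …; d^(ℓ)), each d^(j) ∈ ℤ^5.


Via rank(M_{q-1}∘⋯∘M_p): M ≅ I[1,1], I[1,3], I[1,5], I[2,2]^2, I[4,4].
μ_θ-semistable layers: μ^(1)=55; μ^(2)=19; μ^(3)=7; μ^(4)=-11; μ^(5)=-29

((0, 0, 0, 1, 0); (0, 0, 1, 0, 0); (1, 0, 1, 1, 1); (2, 2, 0, 0, 0); (0, 2, 0, 0, 0))


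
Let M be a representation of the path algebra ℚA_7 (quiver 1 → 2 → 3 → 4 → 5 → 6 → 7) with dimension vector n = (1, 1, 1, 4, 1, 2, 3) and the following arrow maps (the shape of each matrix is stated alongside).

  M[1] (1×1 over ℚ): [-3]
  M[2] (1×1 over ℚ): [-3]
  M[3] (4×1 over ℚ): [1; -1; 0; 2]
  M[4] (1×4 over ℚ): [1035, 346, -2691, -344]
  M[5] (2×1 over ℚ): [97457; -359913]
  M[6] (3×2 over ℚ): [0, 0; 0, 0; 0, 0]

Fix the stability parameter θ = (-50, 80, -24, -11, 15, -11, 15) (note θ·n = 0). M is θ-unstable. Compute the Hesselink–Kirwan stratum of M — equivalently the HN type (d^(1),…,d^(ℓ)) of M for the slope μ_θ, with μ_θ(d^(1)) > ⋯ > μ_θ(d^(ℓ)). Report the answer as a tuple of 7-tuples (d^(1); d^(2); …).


Via rank(M_{q-1}∘⋯∘M_p): M ≅ I[1,6], I[4,4]^3, I[6,6], I[7,7]^3.
μ_θ-semistable layers: μ^(1)=15; μ^(2)=49/5; μ^(3)=-11; μ^(4)=-50

((0, 0, 0, 0, 0, 0, 3); (0, 1, 1, 1, 1, 1, 0); (0, 0, 0, 3, 0, 1, 0); (1, 0, 0, 0, 0, 0, 0))


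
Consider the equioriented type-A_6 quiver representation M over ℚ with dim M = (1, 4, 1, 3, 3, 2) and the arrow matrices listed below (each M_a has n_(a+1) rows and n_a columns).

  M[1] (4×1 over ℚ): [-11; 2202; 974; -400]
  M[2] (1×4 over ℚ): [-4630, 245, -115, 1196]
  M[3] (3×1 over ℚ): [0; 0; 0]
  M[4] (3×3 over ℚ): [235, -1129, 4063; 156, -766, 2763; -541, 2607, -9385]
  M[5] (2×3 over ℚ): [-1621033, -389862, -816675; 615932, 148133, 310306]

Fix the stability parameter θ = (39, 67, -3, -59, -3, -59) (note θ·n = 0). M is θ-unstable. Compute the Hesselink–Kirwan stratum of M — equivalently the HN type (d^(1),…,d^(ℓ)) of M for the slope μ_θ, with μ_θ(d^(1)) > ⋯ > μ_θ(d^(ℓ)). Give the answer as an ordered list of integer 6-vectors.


Via rank(M_{q-1}∘⋯∘M_p): M ≅ I[1,3], I[2,2]^3, I[4,4], I[4,5], I[4,6], I[5,6].
μ_θ-semistable layers: μ^(1)=67; μ^(2)=103/3; μ^(3)=-3; μ^(4)=-31; μ^(5)=-59

((0, 3, 0, 0, 0, 0); (1, 1, 1, 0, 0, 0); (0, 0, 0, 0, 1, 0); (0, 0, 0, 0, 2, 2); (0, 0, 0, 3, 0, 0))


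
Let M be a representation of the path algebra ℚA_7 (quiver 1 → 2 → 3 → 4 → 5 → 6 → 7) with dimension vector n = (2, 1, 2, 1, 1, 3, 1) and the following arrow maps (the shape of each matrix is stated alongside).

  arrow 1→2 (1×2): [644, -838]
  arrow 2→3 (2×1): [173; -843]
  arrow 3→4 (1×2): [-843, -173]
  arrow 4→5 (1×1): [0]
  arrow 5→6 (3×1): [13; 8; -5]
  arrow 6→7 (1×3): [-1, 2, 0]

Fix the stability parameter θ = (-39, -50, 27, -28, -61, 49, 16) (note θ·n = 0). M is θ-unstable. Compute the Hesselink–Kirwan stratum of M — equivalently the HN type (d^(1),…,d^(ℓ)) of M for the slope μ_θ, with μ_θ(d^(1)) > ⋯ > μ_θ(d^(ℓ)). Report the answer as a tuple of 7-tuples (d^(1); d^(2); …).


Interval decomposition of M: I[1,1], I[1,3], I[3,4], I[5,7], I[6,6]^2.
HN type (ℓ=7): μ^(1)=49; μ^(2)=65/2; μ^(3)=27; μ^(4)=-1/2; μ^(5)=-39; μ^(6)=-89/2; μ^(7)=-61

((0, 0, 0, 0, 0, 2, 0); (0, 0, 0, 0, 0, 1, 1); (0, 0, 1, 0, 0, 0, 0); (0, 0, 1, 1, 0, 0, 0); (1, 0, 0, 0, 0, 0, 0); (1, 1, 0, 0, 0, 0, 0); (0, 0, 0, 0, 1, 0, 0))


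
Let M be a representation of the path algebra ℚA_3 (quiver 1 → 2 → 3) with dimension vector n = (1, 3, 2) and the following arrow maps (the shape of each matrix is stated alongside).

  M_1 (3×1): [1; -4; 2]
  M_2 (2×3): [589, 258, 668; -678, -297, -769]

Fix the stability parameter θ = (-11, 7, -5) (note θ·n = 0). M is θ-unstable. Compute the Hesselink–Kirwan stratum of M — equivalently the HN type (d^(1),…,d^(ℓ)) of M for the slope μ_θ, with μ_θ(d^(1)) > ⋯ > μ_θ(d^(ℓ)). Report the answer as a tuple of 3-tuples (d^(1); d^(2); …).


Interval decomposition of M: I[1,3], I[2,2], I[2,3].
HN type (ℓ=3): μ^(1)=7; μ^(2)=1; μ^(3)=-11

((0, 1, 0); (0, 2, 2); (1, 0, 0))


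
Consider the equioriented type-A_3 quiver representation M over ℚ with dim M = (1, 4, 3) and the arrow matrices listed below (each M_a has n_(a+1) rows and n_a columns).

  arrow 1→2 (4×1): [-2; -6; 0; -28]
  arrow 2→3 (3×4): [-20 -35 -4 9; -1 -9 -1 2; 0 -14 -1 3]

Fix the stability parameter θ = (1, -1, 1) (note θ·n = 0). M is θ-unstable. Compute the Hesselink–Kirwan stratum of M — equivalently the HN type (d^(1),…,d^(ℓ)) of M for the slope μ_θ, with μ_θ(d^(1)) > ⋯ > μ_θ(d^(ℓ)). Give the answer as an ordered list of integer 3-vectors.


Interval decomposition of M: I[1,3], I[2,2], I[2,3]^2.
HN type (ℓ=3): μ^(1)=1; μ^(2)=0; μ^(3)=-1

((0, 0, 3); (1, 1, 0); (0, 3, 0))


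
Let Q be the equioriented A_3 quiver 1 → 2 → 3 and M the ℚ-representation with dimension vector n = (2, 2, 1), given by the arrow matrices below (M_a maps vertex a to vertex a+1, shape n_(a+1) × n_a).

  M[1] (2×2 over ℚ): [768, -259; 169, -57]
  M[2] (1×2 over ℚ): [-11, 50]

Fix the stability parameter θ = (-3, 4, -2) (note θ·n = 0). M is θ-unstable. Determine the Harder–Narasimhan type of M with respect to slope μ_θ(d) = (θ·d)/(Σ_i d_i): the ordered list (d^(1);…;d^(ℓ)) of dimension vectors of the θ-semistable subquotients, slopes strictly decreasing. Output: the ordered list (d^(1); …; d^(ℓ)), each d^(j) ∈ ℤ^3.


Interval decomposition of M: I[1,2], I[1,3].
HN type (ℓ=3): μ^(1)=4; μ^(2)=1; μ^(3)=-3

((0, 1, 0); (0, 1, 1); (2, 0, 0))


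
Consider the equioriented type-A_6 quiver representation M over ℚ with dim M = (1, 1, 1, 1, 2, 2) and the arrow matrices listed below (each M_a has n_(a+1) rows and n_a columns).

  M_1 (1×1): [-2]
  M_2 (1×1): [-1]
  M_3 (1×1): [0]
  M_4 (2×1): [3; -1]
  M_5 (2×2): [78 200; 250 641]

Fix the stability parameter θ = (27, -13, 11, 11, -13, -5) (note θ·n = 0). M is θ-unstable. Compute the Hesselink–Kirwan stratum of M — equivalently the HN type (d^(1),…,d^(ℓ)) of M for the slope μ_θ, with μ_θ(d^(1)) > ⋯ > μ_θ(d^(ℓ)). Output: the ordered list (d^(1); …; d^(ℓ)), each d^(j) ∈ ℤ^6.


Interval decomposition of M: I[1,3], I[4,6], I[5,6].
HN type (ℓ=5): μ^(1)=11; μ^(2)=7; μ^(3)=-7/3; μ^(4)=-5; μ^(5)=-13

((0, 0, 1, 0, 0, 0); (1, 1, 0, 0, 0, 0); (0, 0, 0, 1, 1, 1); (0, 0, 0, 0, 0, 1); (0, 0, 0, 0, 1, 0))


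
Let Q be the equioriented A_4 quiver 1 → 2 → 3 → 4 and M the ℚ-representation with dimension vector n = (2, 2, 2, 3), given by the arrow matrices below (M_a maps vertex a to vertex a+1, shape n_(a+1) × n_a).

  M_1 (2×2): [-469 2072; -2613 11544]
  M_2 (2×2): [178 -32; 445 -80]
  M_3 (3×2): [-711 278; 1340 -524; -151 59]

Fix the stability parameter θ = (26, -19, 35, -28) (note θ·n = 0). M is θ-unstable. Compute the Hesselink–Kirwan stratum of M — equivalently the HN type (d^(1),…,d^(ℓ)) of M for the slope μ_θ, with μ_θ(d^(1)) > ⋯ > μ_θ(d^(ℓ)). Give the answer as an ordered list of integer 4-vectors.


Barcode: M ≅ I[1,1], I[1,4], I[2,2], I[3,4], I[4,4]. HN layers by μ_θ (4 steps, strictly decreasing):
  μ^(1)=26; μ^(2)=7/2; μ^(3)=-19; μ^(4)=-28

((1, 0, 0, 0); (1, 1, 2, 2); (0, 1, 0, 0); (0, 0, 0, 1))


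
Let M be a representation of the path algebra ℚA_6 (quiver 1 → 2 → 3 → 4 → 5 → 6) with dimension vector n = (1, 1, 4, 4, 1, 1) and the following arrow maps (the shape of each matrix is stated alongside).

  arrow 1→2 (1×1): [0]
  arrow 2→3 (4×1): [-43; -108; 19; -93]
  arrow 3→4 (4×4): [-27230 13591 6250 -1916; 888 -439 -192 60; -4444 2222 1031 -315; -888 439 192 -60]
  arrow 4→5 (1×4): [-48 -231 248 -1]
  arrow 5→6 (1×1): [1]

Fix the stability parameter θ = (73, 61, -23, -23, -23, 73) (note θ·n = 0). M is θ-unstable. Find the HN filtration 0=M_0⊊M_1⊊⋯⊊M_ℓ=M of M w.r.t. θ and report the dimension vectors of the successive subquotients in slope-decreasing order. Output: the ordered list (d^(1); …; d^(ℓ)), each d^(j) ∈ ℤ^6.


Barcode: M ≅ I[1,1], I[2,3], I[3,4]^2, I[3,6], I[4,4]. HN layers by μ_θ (3 steps, strictly decreasing):
  μ^(1)=73; μ^(2)=19; μ^(3)=-23

((1, 0, 0, 0, 0, 1); (0, 1, 1, 0, 0, 0); (0, 0, 3, 4, 1, 0))


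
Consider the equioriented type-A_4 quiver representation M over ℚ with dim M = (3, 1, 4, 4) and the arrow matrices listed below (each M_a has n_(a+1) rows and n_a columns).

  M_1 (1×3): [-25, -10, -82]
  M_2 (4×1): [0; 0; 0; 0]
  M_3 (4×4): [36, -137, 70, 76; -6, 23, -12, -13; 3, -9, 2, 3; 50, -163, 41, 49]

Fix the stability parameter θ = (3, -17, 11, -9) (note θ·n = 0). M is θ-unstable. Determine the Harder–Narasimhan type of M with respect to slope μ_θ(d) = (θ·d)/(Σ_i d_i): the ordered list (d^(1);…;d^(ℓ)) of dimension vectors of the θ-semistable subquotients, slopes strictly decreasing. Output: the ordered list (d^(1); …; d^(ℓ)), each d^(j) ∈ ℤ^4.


Via rank(M_{q-1}∘⋯∘M_p): M ≅ I[1,1]^2, I[1,2], I[3,4]^4.
μ_θ-semistable layers: μ^(1)=3; μ^(2)=1; μ^(3)=-7

((2, 0, 0, 0); (0, 0, 4, 4); (1, 1, 0, 0))


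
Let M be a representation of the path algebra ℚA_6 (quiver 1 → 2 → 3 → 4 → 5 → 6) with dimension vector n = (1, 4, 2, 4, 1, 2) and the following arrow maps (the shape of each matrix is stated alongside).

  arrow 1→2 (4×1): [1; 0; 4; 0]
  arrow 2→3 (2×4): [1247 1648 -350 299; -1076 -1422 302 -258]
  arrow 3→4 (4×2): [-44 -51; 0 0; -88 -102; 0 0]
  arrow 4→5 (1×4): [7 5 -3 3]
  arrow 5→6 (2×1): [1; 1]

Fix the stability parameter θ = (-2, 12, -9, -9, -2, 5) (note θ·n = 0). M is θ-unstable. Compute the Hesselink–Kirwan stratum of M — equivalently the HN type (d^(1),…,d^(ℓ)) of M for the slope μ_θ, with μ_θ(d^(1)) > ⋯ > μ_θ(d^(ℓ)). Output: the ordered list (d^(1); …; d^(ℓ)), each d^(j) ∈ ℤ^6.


Via rank(M_{q-1}∘⋯∘M_p): M ≅ I[1,3], I[2,2]^2, I[2,6], I[4,4]^3, I[6,6].
μ_θ-semistable layers: μ^(1)=12; μ^(2)=5; μ^(3)=3/2; μ^(4)=-2; μ^(5)=-9

((0, 2, 0, 0, 0, 0); (0, 0, 0, 0, 0, 2); (0, 1, 1, 0, 0, 0); (1, 1, 1, 1, 1, 0); (0, 0, 0, 3, 0, 0))


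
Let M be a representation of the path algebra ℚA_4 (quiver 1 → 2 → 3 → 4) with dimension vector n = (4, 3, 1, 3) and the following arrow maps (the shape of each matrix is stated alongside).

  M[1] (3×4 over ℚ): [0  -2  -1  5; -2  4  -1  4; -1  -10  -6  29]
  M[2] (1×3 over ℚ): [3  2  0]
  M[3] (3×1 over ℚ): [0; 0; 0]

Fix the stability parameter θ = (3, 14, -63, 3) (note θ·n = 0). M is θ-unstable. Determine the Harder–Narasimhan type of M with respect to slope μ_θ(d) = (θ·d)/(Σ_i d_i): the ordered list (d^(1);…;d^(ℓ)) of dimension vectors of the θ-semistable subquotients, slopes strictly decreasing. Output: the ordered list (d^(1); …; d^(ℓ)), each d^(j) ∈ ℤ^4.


Via rank(M_{q-1}∘⋯∘M_p): M ≅ I[1,1], I[1,2]^2, I[1,3], I[4,4]^3.
μ_θ-semistable layers: μ^(1)=14; μ^(2)=3; μ^(3)=-46/3

((0, 2, 0, 0); (3, 0, 0, 3); (1, 1, 1, 0))


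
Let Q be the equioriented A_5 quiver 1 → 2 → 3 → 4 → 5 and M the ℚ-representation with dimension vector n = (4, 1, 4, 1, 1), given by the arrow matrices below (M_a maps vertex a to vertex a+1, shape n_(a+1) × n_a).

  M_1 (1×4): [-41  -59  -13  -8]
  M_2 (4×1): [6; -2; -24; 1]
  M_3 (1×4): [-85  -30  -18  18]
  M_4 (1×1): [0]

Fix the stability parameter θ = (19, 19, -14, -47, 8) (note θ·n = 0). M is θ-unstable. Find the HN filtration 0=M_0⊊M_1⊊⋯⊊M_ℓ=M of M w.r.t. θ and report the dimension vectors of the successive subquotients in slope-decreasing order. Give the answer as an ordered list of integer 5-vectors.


Interval decomposition of M: I[1,1]^3, I[1,3], I[3,3]^2, I[3,4], I[5,5].
HN type (ℓ=4): μ^(1)=19; μ^(2)=8; μ^(3)=-14; μ^(4)=-61/2

((3, 0, 0, 0, 0); (1, 1, 1, 0, 1); (0, 0, 2, 0, 0); (0, 0, 1, 1, 0))


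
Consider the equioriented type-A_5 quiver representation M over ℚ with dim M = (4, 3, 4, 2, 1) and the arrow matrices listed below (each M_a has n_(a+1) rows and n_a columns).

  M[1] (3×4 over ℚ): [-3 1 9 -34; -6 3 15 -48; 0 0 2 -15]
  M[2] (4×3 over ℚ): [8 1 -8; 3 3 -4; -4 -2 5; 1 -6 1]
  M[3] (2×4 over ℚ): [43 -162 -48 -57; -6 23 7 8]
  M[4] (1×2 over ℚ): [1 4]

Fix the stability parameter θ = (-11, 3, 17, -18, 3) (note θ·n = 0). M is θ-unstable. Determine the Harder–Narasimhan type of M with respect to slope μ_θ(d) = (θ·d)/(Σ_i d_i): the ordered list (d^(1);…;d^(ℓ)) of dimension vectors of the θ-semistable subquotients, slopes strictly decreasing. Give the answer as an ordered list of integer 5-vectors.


Interval decomposition of M: I[1,1], I[1,3], I[1,4], I[1,5], I[3,3].
HN type (ℓ=4): μ^(1)=17; μ^(2)=3; μ^(3)=2/3; μ^(4)=-11

((0, 0, 2, 0, 0); (0, 1, 0, 0, 1); (0, 2, 2, 2, 0); (4, 0, 0, 0, 0))


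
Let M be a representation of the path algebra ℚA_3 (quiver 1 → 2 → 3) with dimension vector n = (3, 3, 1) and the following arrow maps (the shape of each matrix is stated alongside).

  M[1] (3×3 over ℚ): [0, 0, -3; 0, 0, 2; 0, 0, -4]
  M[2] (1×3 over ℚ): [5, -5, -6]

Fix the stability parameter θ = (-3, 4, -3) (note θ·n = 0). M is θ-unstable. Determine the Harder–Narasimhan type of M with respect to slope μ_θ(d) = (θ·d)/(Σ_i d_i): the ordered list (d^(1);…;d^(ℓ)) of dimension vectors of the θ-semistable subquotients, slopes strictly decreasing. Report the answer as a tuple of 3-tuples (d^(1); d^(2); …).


Via rank(M_{q-1}∘⋯∘M_p): M ≅ I[1,1]^2, I[1,3], I[2,2]^2.
μ_θ-semistable layers: μ^(1)=4; μ^(2)=1/2; μ^(3)=-3

((0, 2, 0); (0, 1, 1); (3, 0, 0))


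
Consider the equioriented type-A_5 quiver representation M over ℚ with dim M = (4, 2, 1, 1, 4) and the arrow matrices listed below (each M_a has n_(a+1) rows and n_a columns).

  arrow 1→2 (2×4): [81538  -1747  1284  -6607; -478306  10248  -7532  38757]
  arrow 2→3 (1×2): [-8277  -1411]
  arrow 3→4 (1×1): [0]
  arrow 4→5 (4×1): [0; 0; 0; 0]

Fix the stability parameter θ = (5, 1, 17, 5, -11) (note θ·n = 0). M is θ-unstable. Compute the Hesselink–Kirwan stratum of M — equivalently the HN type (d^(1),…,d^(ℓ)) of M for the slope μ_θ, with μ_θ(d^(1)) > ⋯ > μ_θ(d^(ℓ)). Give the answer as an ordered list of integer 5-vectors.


Via rank(M_{q-1}∘⋯∘M_p): M ≅ I[1,1]^2, I[1,2], I[1,3], I[4,4], I[5,5]^4.
μ_θ-semistable layers: μ^(1)=17; μ^(2)=5; μ^(3)=3; μ^(4)=-11

((0, 0, 1, 0, 0); (2, 0, 0, 1, 0); (2, 2, 0, 0, 0); (0, 0, 0, 0, 4))


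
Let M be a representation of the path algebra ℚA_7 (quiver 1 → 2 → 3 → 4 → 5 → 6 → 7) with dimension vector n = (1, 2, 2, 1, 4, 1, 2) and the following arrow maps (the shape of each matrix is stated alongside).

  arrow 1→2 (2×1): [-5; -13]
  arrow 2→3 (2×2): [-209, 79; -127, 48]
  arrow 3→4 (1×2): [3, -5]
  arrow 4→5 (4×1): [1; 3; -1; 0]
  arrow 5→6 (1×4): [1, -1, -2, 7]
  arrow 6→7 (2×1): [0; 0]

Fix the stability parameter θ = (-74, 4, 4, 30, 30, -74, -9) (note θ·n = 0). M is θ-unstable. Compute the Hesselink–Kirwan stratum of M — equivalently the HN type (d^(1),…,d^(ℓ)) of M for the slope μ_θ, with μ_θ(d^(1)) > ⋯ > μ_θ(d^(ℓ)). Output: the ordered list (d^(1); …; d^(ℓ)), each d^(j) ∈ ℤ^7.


Barcode: M ≅ I[1,5], I[2,3], I[5,5]^2, I[5,6], I[7,7]^2. HN layers by μ_θ (5 steps, strictly decreasing):
  μ^(1)=30; μ^(2)=4; μ^(3)=-9; μ^(4)=-22; μ^(5)=-74

((0, 0, 0, 1, 3, 0, 0); (0, 2, 2, 0, 0, 0, 0); (0, 0, 0, 0, 0, 0, 2); (0, 0, 0, 0, 1, 1, 0); (1, 0, 0, 0, 0, 0, 0))


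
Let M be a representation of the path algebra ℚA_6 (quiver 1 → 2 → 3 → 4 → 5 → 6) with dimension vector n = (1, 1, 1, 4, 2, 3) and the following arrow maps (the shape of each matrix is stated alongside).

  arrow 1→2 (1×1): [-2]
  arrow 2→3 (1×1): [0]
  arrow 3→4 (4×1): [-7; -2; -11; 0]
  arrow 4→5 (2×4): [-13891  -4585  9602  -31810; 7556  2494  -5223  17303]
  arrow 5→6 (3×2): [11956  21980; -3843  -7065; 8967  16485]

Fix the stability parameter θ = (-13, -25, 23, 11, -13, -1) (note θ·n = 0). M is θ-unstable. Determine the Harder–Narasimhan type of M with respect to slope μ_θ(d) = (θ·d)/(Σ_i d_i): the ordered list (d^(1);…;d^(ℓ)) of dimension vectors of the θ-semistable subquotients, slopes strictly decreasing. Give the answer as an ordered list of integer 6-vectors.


Interval decomposition of M: I[1,2], I[3,5], I[4,4]^2, I[4,6], I[6,6]^2.
HN type (ℓ=4): μ^(1)=11; μ^(2)=7; μ^(3)=-1; μ^(4)=-19

((0, 0, 0, 2, 0, 0); (0, 0, 1, 1, 1, 0); (0, 0, 0, 1, 1, 3); (1, 1, 0, 0, 0, 0))


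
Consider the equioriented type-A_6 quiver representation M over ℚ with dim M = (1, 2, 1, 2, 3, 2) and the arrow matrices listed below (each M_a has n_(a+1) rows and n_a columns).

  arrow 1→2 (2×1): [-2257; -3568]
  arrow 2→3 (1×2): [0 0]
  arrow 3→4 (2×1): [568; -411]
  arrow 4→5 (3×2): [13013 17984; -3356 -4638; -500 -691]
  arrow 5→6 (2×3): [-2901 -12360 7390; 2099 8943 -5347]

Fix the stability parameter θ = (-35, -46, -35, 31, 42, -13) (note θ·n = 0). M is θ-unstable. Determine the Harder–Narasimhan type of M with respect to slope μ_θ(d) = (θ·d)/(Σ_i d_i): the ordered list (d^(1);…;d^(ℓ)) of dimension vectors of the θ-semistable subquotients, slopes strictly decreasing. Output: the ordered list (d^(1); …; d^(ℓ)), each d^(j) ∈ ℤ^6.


Via rank(M_{q-1}∘⋯∘M_p): M ≅ I[1,2], I[2,2], I[3,6], I[4,6], I[5,5].
μ_θ-semistable layers: μ^(1)=42; μ^(2)=20; μ^(3)=-35; μ^(4)=-81/2; μ^(5)=-46

((0, 0, 0, 0, 1, 0); (0, 0, 0, 2, 2, 2); (0, 0, 1, 0, 0, 0); (1, 1, 0, 0, 0, 0); (0, 1, 0, 0, 0, 0))


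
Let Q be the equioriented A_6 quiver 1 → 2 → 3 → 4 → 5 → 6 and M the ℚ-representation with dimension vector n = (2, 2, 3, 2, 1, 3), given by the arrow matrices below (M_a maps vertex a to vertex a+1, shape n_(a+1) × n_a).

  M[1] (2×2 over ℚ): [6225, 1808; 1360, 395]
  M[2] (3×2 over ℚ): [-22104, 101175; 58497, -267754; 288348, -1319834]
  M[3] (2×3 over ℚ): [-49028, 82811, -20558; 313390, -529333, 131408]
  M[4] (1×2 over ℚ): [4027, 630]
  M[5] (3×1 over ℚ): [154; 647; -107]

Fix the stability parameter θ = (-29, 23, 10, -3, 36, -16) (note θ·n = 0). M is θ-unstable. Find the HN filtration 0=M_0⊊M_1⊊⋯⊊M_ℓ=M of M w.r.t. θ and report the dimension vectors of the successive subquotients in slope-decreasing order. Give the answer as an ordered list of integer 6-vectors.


Via rank(M_{q-1}∘⋯∘M_p): M ≅ I[1,4], I[1,6], I[3,3], I[6,6]^2.
μ_θ-semistable layers: μ^(1)=10; μ^(2)=-16; μ^(3)=-29

((0, 2, 3, 2, 1, 1); (0, 0, 0, 0, 0, 2); (2, 0, 0, 0, 0, 0))


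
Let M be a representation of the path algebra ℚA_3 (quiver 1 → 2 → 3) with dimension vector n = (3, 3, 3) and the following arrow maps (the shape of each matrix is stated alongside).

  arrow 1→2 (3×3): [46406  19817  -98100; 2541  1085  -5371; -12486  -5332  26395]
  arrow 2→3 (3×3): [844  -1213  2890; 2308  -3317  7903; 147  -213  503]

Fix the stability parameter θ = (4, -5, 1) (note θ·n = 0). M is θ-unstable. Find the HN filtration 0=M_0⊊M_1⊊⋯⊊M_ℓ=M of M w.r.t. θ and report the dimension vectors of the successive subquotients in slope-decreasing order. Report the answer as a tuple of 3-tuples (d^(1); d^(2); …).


Via rank(M_{q-1}∘⋯∘M_p): M ≅ I[1,3]^3.
μ_θ-semistable layers: μ^(1)=1; μ^(2)=-1/2

((0, 0, 3); (3, 3, 0))
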